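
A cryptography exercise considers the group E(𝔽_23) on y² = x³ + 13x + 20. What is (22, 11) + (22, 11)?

tangent at (22, 11): λ = (3·22² + 13)/(2·11) ≡ 16/22. 22⁻¹ ≡ 22 (mod 23) since 22·22 = 484 ≡ 1, so λ ≡ 16·22 ≡ 7.
  x = λ² - 22 - 22 = 49 - 44 ≡ 5; y = λ·(22 - 5) - 11 ≡ 16. → (5, 16)

(5, 16)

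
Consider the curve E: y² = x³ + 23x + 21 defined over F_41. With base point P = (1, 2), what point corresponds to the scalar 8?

Double-and-add on 8 = (1000)₂. Start with P = (1, 2) for the leading 1-bit.
double: tangent at (1, 2): λ = (3·1² + 23)/(2·2) ≡ 26/4. 4⁻¹ ≡ 31 (mod 41) since 4·31 = 124 ≡ 1, so λ ≡ 26·31 ≡ 27.
  x = λ² - 1 - 1 = 729 - 2 ≡ 30; y = λ·(1 - 30) - 2 ≡ 35. → (30, 35)
double: tangent at (30, 35): λ = (3·30² + 23)/(2·35) ≡ 17/29. 29⁻¹ ≡ 17 (mod 41), so λ ≡ 17·17 ≡ 2.
  x = λ² - 30 - 30 = 4 - 60 ≡ 26; y = λ·(30 - 26) - 35 ≡ 14. → (26, 14)
double: tangent at (26, 14): λ = (3·26² + 23)/(2·14) ≡ 1/28. 28⁻¹ ≡ 22 (mod 41), so λ ≡ 1·22 ≡ 22.
  x = λ² - 26 - 26 = 484 - 52 ≡ 22; y = λ·(26 - 22) - 14 ≡ 33. → (22, 33)

(22, 33)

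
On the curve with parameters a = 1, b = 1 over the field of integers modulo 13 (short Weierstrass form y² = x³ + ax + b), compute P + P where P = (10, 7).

tangent at (10, 7): λ = (3·10² + 1)/(2·7) ≡ 2/1. 1⁻¹ ≡ 1 (mod 13), so λ ≡ 2·1 ≡ 2.
  x = λ² - 10 - 10 = 4 - 20 ≡ 10; y = λ·(10 - 10) - 7 ≡ 6. → (10, 6)

(10, 6)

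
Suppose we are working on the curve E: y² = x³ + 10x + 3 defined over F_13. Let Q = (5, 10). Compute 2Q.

tangent at (5, 10): λ = (3·5² + 10)/(2·10) ≡ 7/7. 7⁻¹ ≡ 2 (mod 13), so λ ≡ 7·2 ≡ 1.
  x = λ² - 5 - 5 = 1 - 10 ≡ 4; y = λ·(5 - 4) - 10 ≡ 4. → (4, 4)

(4, 4)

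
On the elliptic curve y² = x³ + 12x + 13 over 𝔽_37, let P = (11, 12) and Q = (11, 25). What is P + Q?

O

The two points share x = 11 and their y-coordinates satisfy 12 + 25 ≡ 0 (mod 37), so they are inverses. Their sum is the point at infinity.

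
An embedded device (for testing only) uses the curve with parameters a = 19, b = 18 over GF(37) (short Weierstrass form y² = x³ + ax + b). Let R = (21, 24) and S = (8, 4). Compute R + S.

(20, 6)

(21, 24) + (8, 4). λ = (4 - 24)/(8 - 21) ≡ 17/24 mod 37. 24⁻¹ ≡ 17 (mod 37) since 24·17 = 408 ≡ 1, so λ ≡ 30.
  x = λ² - 21 - 8 = 900 - 29 ≡ 20; y = λ·(21 - 20) - 24 ≡ 6. → (20, 6)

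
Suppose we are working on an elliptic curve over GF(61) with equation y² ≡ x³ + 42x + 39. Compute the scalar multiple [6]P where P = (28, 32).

Double-and-add on 6 = (110)₂. Start with P = (28, 32) for the leading 1-bit.
double: tangent at (28, 32): λ = (3·28² + 42)/(2·32) ≡ 15/3. 3⁻¹ ≡ 41 (mod 61), so λ ≡ 15·41 ≡ 5.
  x = λ² - 28 - 28 = 25 - 56 ≡ 30; y = λ·(28 - 30) - 32 ≡ 19. → (30, 19)
add P: (30, 19) + (28, 32). λ = (32 - 19)/(28 - 30) ≡ 13/59 mod 61. 59⁻¹ ≡ 30 (mod 61), so λ ≡ 24.
  x = λ² - 30 - 28 = 576 - 58 ≡ 30; y = λ·(30 - 30) - 19 ≡ 42. → (30, 42)
double: tangent at (30, 42): λ = (3·30² + 42)/(2·42) ≡ 58/23. 23⁻¹ ≡ 8 (mod 61), so λ ≡ 58·8 ≡ 37.
  x = λ² - 30 - 30 = 1369 - 60 ≡ 28; y = λ·(30 - 28) - 42 ≡ 32. → (28, 32)

(28, 32)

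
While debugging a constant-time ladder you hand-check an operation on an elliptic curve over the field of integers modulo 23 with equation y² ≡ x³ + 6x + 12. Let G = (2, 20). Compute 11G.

(20, 6)

Double-and-add on 11 = (1011)₂. Start with G = (2, 20) for the leading 1-bit.
double: tangent at (2, 20): λ = (3·2² + 6)/(2·20) ≡ 18/17. 17⁻¹ ≡ 19 (mod 23) since 17·19 = 323 ≡ 1, so λ ≡ 18·19 ≡ 20.
  x = λ² - 2 - 2 = 400 - 4 ≡ 5; y = λ·(2 - 5) - 20 ≡ 12. → (5, 12)
double: tangent at (5, 12): λ = (3·5² + 6)/(2·12) ≡ 12/1. 1⁻¹ ≡ 1 (mod 23) since 1·1 = 1 ≡ 1, so λ ≡ 12·1 ≡ 12.
  x = λ² - 5 - 5 = 144 - 10 ≡ 19; y = λ·(5 - 19) - 12 ≡ 4. → (19, 4)
add G: (19, 4) + (2, 20). λ = (20 - 4)/(2 - 19) ≡ 16/6 mod 23. 6⁻¹ ≡ 4 (mod 23), so λ ≡ 18.
  x = λ² - 19 - 2 = 324 - 21 ≡ 4; y = λ·(19 - 4) - 4 ≡ 13. → (4, 13)
double: tangent at (4, 13): λ = (3·4² + 6)/(2·13) ≡ 8/3. 3⁻¹ ≡ 8 (mod 23), so λ ≡ 8·8 ≡ 18.
  x = λ² - 4 - 4 = 324 - 8 ≡ 17; y = λ·(4 - 17) - 13 ≡ 6. → (17, 6)
add G: (17, 6) + (2, 20). λ = (20 - 6)/(2 - 17) ≡ 14/8 mod 23. 8⁻¹ ≡ 3 (mod 23), so λ ≡ 19.
  x = λ² - 17 - 2 = 361 - 19 ≡ 20; y = λ·(17 - 20) - 6 ≡ 6. → (20, 6)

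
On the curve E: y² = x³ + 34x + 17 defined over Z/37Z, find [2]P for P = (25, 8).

(23, 4)

tangent at (25, 8): λ = (3·25² + 34)/(2·8) ≡ 22/16. 16⁻¹ ≡ 7 (mod 37), so λ ≡ 22·7 ≡ 6.
  x = λ² - 25 - 25 = 36 - 50 ≡ 23; y = λ·(25 - 23) - 8 ≡ 4. → (23, 4)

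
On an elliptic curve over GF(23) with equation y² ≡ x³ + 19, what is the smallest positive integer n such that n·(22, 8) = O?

8

2P: tangent at (22, 8): λ = (3·22² + 0)/(2·8) ≡ 3/16. 16⁻¹ ≡ 13 (mod 23), so λ ≡ 3·13 ≡ 16.
  x = λ² - 22 - 22 = 256 - 44 ≡ 5; y = λ·(22 - 5) - 8 ≡ 11. → (5, 11)
3P: (5, 11) + (22, 8). λ = (8 - 11)/(22 - 5) ≡ 20/17 mod 23. 17⁻¹ ≡ 19 (mod 23), so λ ≡ 12.
  x = λ² - 5 - 22 = 144 - 27 ≡ 2; y = λ·(5 - 2) - 11 ≡ 2. → (2, 2)
4P: (2, 2) + (22, 8). λ = (8 - 2)/(22 - 2) ≡ 6/20 mod 23. 20⁻¹ ≡ 15 (mod 23) since 20·15 = 300 ≡ 1, so λ ≡ 21.
  x = λ² - 2 - 22 = 441 - 24 ≡ 3; y = λ·(2 - 3) - 2 ≡ 0. → (3, 0)
5P: (3, 0) + (22, 8). λ = (8 - 0)/(22 - 3) ≡ 8/19 mod 23. 19⁻¹ ≡ 17 (mod 23), so λ ≡ 21.
  x = λ² - 3 - 22 = 441 - 25 ≡ 2; y = λ·(3 - 2) - 0 ≡ 21. → (2, 21)
6P: (2, 21) + (22, 8). λ = (8 - 21)/(22 - 2) ≡ 10/20 mod 23. 20⁻¹ ≡ 15 (mod 23) since 20·15 = 300 ≡ 1, so λ ≡ 12.
  x = λ² - 2 - 22 = 144 - 24 ≡ 5; y = λ·(2 - 5) - 21 ≡ 12. → (5, 12)
7P: (5, 12) + (22, 8). λ = (8 - 12)/(22 - 5) ≡ 19/17 mod 23. 17⁻¹ ≡ 19 (mod 23) since 17·19 = 323 ≡ 1, so λ ≡ 16.
  x = λ² - 5 - 22 = 256 - 27 ≡ 22; y = λ·(5 - 22) - 12 ≡ 15. → (22, 15)
8P: (22, 15) + (22, 8): same x and y₁ ≡ -y₂, so the sum is O.
8P = O, so the order is 8.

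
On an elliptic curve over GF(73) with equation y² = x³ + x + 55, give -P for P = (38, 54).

(38, 19)

-(38, 54) = (38, -54 mod 73) = (38, 19).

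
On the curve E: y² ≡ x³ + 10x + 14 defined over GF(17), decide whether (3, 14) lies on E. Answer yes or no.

y² = 14² ≡ 9; x³ + 10x + 14 = 71 ≡ 3 (mod 17). 9 ≠ 3.

no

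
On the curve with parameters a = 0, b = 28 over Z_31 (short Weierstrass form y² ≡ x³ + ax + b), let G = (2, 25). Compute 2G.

tangent at (2, 25): λ = (3·2² + 0)/(2·25) ≡ 12/19. 19⁻¹ ≡ 18 (mod 31), so λ ≡ 12·18 ≡ 30.
  x = λ² - 2 - 2 = 900 - 4 ≡ 28; y = λ·(2 - 28) - 25 ≡ 1. → (28, 1)

(28, 1)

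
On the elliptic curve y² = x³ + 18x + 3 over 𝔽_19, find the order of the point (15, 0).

2P: (15, 0) + (15, 0): same x and y₁ ≡ -y₂, so the sum is the point at infinity.
2P = the point at infinity, so the order is 2.

2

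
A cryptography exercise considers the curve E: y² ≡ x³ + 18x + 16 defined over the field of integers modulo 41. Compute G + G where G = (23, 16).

tangent at (23, 16): λ = (3·23² + 18)/(2·16) ≡ 6/32. 32⁻¹ ≡ 9 (mod 41), so λ ≡ 6·9 ≡ 13.
  x = λ² - 23 - 23 = 169 - 46 ≡ 0; y = λ·(23 - 0) - 16 ≡ 37. → (0, 37)

(0, 37)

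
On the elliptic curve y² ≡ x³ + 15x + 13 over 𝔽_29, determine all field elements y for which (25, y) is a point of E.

x³ + 15x + 13 = 16013 ≡ 5 (mod 29).
Square roots of 5 mod 29: 11 and 18 (since 11² = 121 ≡ 5).

11, 18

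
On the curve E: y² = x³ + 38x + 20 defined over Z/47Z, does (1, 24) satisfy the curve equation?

yes

y² = 24² ≡ 12; x³ + 38x + 20 = 59 ≡ 12 (mod 47). 12 = 12.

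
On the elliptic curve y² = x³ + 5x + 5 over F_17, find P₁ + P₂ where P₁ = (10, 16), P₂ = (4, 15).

(10, 16) + (4, 15). λ = (15 - 16)/(4 - 10) ≡ 16/11 mod 17. 11⁻¹ ≡ 14 (mod 17), so λ ≡ 3.
  x = λ² - 10 - 4 = 9 - 14 ≡ 12; y = λ·(10 - 12) - 16 ≡ 12. → (12, 12)

(12, 12)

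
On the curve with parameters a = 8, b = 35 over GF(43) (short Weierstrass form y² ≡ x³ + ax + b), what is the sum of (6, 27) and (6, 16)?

O

The two points share x = 6 and their y-coordinates satisfy 27 + 16 ≡ 0 (mod 43), so they are inverses. Their sum is ∞.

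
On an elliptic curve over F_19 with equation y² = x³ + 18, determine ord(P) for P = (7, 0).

2

2P: (7, 0) + (7, 0): same x and y₁ ≡ -y₂, so the sum is 𝒪.
2P = 𝒪, so the order is 2.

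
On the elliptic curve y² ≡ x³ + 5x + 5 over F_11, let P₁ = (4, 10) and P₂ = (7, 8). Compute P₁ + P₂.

(4, 10) + (7, 8). λ = (8 - 10)/(7 - 4) ≡ 9/3 mod 11. 3⁻¹ ≡ 4 (mod 11), so λ ≡ 3.
  x = λ² - 4 - 7 = 9 - 11 ≡ 9; y = λ·(4 - 9) - 10 ≡ 8. → (9, 8)

(9, 8)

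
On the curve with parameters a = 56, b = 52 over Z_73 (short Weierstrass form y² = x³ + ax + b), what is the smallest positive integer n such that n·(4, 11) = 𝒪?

6

2P: tangent at (4, 11): λ = (3·4² + 56)/(2·11) ≡ 31/22. 22⁻¹ ≡ 10 (mod 73) since 22·10 = 220 ≡ 1, so λ ≡ 31·10 ≡ 18.
  x = λ² - 4 - 4 = 324 - 8 ≡ 24; y = λ·(4 - 24) - 11 ≡ 67. → (24, 67)
3P: (24, 67) + (4, 11). λ = (11 - 67)/(4 - 24) ≡ 17/53 mod 73. 53⁻¹ ≡ 62 (mod 73) since 53·62 = 3286 ≡ 1, so λ ≡ 32.
  x = λ² - 24 - 4 = 1024 - 28 ≡ 47; y = λ·(24 - 47) - 67 ≡ 0. → (47, 0)
4P: (47, 0) + (4, 11). λ = (11 - 0)/(4 - 47) ≡ 11/30 mod 73. 30⁻¹ ≡ 56 (mod 73), so λ ≡ 32.
  x = λ² - 47 - 4 = 1024 - 51 ≡ 24; y = λ·(47 - 24) - 0 ≡ 6. → (24, 6)
5P: (24, 6) + (4, 11). λ = (11 - 6)/(4 - 24) ≡ 5/53 mod 73. 53⁻¹ ≡ 62 (mod 73), so λ ≡ 18.
  x = λ² - 24 - 4 = 324 - 28 ≡ 4; y = λ·(24 - 4) - 6 ≡ 62. → (4, 62)
6P: (4, 62) + (4, 11): same x and y₁ ≡ -y₂, so the sum is 𝒪.
6P = 𝒪, so the order is 6.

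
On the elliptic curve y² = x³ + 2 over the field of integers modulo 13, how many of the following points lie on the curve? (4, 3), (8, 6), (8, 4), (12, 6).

0

(4, 3): 3² ≡ 9, rhs ≡ 1 → off.
(8, 6): 6² ≡ 10, rhs ≡ 7 → off.
(8, 4): 4² ≡ 3, rhs ≡ 7 → off.
(12, 6): 6² ≡ 10, rhs ≡ 1 → off.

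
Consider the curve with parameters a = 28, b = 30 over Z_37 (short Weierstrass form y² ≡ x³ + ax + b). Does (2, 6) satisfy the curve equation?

no

y² = 6² ≡ 36; x³ + 28x + 30 = 94 ≡ 20 (mod 37). 36 ≠ 20.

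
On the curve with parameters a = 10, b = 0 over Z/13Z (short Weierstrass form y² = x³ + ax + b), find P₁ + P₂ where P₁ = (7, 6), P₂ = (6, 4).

(7, 6) + (6, 4). λ = (4 - 6)/(6 - 7) ≡ 11/12 mod 13. 12⁻¹ ≡ 12 (mod 13), so λ ≡ 2.
  x = λ² - 7 - 6 = 4 - 13 ≡ 4; y = λ·(7 - 4) - 6 ≡ 0. → (4, 0)

(4, 0)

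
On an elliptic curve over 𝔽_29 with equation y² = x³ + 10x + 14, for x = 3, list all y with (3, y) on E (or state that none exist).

x³ + 10x + 14 = 71 ≡ 13 (mod 29).
Square roots of 13 mod 29: 10 and 19 (since 10² = 100 ≡ 13).

10, 19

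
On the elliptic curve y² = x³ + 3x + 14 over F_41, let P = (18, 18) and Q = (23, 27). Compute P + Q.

(18, 18) + (23, 27). λ = (27 - 18)/(23 - 18) ≡ 9/5 mod 41. 5⁻¹ ≡ 33 (mod 41), so λ ≡ 10.
  x = λ² - 18 - 23 = 100 - 41 ≡ 18; y = λ·(18 - 18) - 18 ≡ 23. → (18, 23)

(18, 23)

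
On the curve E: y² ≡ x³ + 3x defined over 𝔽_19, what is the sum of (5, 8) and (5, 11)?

The two points share x = 5 and their y-coordinates satisfy 8 + 11 ≡ 0 (mod 19), so they are inverses. Their sum is O.

O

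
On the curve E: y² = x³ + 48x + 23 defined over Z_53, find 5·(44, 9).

Write G = (44, 9).
Repeated addition: build up to 5G.
2G: tangent at (44, 9): λ = (3·44² + 48)/(2·9) ≡ 26/18. 18⁻¹ ≡ 3 (mod 53), so λ ≡ 26·3 ≡ 25.
  x = λ² - 44 - 44 = 625 - 88 ≡ 7; y = λ·(44 - 7) - 9 ≡ 15. → (7, 15)
3G: (7, 15) + (44, 9). λ = (9 - 15)/(44 - 7) ≡ 47/37 mod 53. 37⁻¹ ≡ 43 (mod 53), so λ ≡ 7.
  x = λ² - 7 - 44 = 49 - 51 ≡ 51; y = λ·(7 - 51) - 15 ≡ 48. → (51, 48)
4G: (51, 48) + (44, 9). λ = (9 - 48)/(44 - 51) ≡ 14/46 mod 53. 46⁻¹ ≡ 15 (mod 53), so λ ≡ 51.
  x = λ² - 51 - 44 = 2601 - 95 ≡ 15; y = λ·(51 - 15) - 48 ≡ 39. → (15, 39)
5G: (15, 39) + (44, 9). λ = (9 - 39)/(44 - 15) ≡ 23/29 mod 53. 29⁻¹ ≡ 11 (mod 53), so λ ≡ 41.
  x = λ² - 15 - 44 = 1681 - 59 ≡ 32; y = λ·(15 - 32) - 39 ≡ 6. → (32, 6)

(32, 6)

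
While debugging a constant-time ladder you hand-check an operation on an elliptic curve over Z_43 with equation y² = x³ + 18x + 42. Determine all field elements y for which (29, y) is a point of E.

x³ + 18x + 42 = 24953 ≡ 13 (mod 43).
Square roots of 13 mod 43: 20 and 23 (since 20² = 400 ≡ 13).

20, 23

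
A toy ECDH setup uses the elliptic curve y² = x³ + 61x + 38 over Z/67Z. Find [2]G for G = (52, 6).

tangent at (52, 6): λ = (3·52² + 61)/(2·6) ≡ 66/12. 12⁻¹ ≡ 28 (mod 67), so λ ≡ 66·28 ≡ 39.
  x = λ² - 52 - 52 = 1521 - 104 ≡ 10; y = λ·(52 - 10) - 6 ≡ 24. → (10, 24)

(10, 24)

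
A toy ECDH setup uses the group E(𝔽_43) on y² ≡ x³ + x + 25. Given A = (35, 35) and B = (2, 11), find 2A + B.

(20, 41)

First 2A:
Repeated addition: build up to 2A.
2A: tangent at (35, 35): λ = (3·35² + 1)/(2·35) ≡ 21/27. 27⁻¹ ≡ 8 (mod 43), so λ ≡ 21·8 ≡ 39.
  x = λ² - 35 - 35 = 1521 - 70 ≡ 32; y = λ·(35 - 32) - 35 ≡ 39. → (32, 39)
2A = (32, 39).
Finally 2A + B:
(32, 39) + (2, 11). λ = (11 - 39)/(2 - 32) ≡ 15/13 mod 43. 13⁻¹ ≡ 10 (mod 43) since 13·10 = 130 ≡ 1, so λ ≡ 21.
  x = λ² - 32 - 2 = 441 - 34 ≡ 20; y = λ·(32 - 20) - 39 ≡ 41. → (20, 41)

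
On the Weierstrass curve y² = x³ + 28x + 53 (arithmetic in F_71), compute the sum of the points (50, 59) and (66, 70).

(50, 59) + (66, 70). λ = (70 - 59)/(66 - 50) ≡ 11/16 mod 71. 16⁻¹ ≡ 40 (mod 71), so λ ≡ 14.
  x = λ² - 50 - 66 = 196 - 116 ≡ 9; y = λ·(50 - 9) - 59 ≡ 18. → (9, 18)

(9, 18)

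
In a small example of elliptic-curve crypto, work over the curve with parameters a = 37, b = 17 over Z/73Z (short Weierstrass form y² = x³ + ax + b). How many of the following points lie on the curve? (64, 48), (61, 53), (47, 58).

(64, 48): 48² ≡ 41, rhs ≡ 50 → off.
(61, 53): 53² ≡ 35, rhs ≡ 35 → on.
(47, 58): 58² ≡ 6, rhs ≡ 21 → off.

1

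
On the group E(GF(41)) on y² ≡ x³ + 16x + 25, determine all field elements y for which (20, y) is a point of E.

none

x³ + 16x + 25 = 8345 ≡ 22 (mod 41).
22 is a non-residue mod 41; no y exists.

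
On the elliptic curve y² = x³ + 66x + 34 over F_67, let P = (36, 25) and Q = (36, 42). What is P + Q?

The two points share x = 36 and their y-coordinates satisfy 25 + 42 ≡ 0 (mod 67), so they are inverses. Their sum is 𝒪.

O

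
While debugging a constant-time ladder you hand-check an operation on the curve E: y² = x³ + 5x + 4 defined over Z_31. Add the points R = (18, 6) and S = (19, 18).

(18, 6) + (19, 18). λ = (18 - 6)/(19 - 18) ≡ 12/1 mod 31. 1⁻¹ ≡ 1 (mod 31) since 1·1 = 1 ≡ 1, so λ ≡ 12.
  x = λ² - 18 - 19 = 144 - 37 ≡ 14; y = λ·(18 - 14) - 6 ≡ 11. → (14, 11)

(14, 11)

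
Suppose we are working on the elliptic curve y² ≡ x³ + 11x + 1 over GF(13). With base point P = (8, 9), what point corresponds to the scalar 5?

(9, 6)

Double-and-add on 5 = (101)₂. Start with P = (8, 9) for the leading 1-bit.
double: tangent at (8, 9): λ = (3·8² + 11)/(2·9) ≡ 8/5. 5⁻¹ ≡ 8 (mod 13) since 5·8 = 40 ≡ 1, so λ ≡ 8·8 ≡ 12.
  x = λ² - 8 - 8 = 144 - 16 ≡ 11; y = λ·(8 - 11) - 9 ≡ 7. → (11, 7)
double: tangent at (11, 7): λ = (3·11² + 11)/(2·7) ≡ 10/1. 1⁻¹ ≡ 1 (mod 13) since 1·1 = 1 ≡ 1, so λ ≡ 10·1 ≡ 10.
  x = λ² - 11 - 11 = 100 - 22 ≡ 0; y = λ·(11 - 0) - 7 ≡ 12. → (0, 12)
add P: (0, 12) + (8, 9). λ = (9 - 12)/(8 - 0) ≡ 10/8 mod 13. 8⁻¹ ≡ 5 (mod 13), so λ ≡ 11.
  x = λ² - 0 - 8 = 121 - 8 ≡ 9; y = λ·(0 - 9) - 12 ≡ 6. → (9, 6)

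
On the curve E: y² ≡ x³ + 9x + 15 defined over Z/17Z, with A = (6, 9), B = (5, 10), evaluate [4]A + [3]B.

First 4A:
Double-and-add on 4 = (100)₂. Start with A = (6, 9) for the leading 1-bit.
double: tangent at (6, 9): λ = (3·6² + 9)/(2·9) ≡ 15/1. 1⁻¹ ≡ 1 (mod 17), so λ ≡ 15·1 ≡ 15.
  x = λ² - 6 - 6 = 225 - 12 ≡ 9; y = λ·(6 - 9) - 9 ≡ 14. → (9, 14)
double: tangent at (9, 14): λ = (3·9² + 9)/(2·14) ≡ 14/11. 11⁻¹ ≡ 14 (mod 17), so λ ≡ 14·14 ≡ 9.
  x = λ² - 9 - 9 = 81 - 18 ≡ 12; y = λ·(9 - 12) - 14 ≡ 10. → (12, 10)
4A = (12, 10).
Next 3B:
Repeated addition: build up to 3B.
2B: tangent at (5, 10): λ = (3·5² + 9)/(2·10) ≡ 16/3. 3⁻¹ ≡ 6 (mod 17), so λ ≡ 16·6 ≡ 11.
  x = λ² - 5 - 5 = 121 - 10 ≡ 9; y = λ·(5 - 9) - 10 ≡ 14. → (9, 14)
3B: (9, 14) + (5, 10). λ = (10 - 14)/(5 - 9) ≡ 13/13 mod 17. 13⁻¹ ≡ 4 (mod 17) since 13·4 = 52 ≡ 1, so λ ≡ 1.
  x = λ² - 9 - 5 = 1 - 14 ≡ 4; y = λ·(9 - 4) - 14 ≡ 8. → (4, 8)
3B = (4, 8).
Finally 4A + 3B:
(12, 10) + (4, 8). λ = (8 - 10)/(4 - 12) ≡ 15/9 mod 17. 9⁻¹ ≡ 2 (mod 17), so λ ≡ 13.
  x = λ² - 12 - 4 = 169 - 16 ≡ 0; y = λ·(12 - 0) - 10 ≡ 10. → (0, 10)

(0, 10)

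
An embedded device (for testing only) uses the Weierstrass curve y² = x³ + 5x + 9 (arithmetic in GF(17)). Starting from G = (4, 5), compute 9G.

(4, 12)

Repeated addition: build up to 9G.
2G: tangent at (4, 5): λ = (3·4² + 5)/(2·5) ≡ 2/10. 10⁻¹ ≡ 12 (mod 17) since 10·12 = 120 ≡ 1, so λ ≡ 2·12 ≡ 7.
  x = λ² - 4 - 4 = 49 - 8 ≡ 7; y = λ·(4 - 7) - 5 ≡ 8. → (7, 8)
3G: (7, 8) + (4, 5). λ = (5 - 8)/(4 - 7) ≡ 14/14 mod 17. 14⁻¹ ≡ 11 (mod 17), so λ ≡ 1.
  x = λ² - 7 - 4 = 1 - 11 ≡ 7; y = λ·(7 - 7) - 8 ≡ 9. → (7, 9)
4G: (7, 9) + (4, 5). λ = (5 - 9)/(4 - 7) ≡ 13/14 mod 17. 14⁻¹ ≡ 11 (mod 17) since 14·11 = 154 ≡ 1, so λ ≡ 7.
  x = λ² - 7 - 4 = 49 - 11 ≡ 4; y = λ·(7 - 4) - 9 ≡ 12. → (4, 12)
5G: (4, 12) + (4, 5): same x and y₁ ≡ -y₂, so the sum is the point at infinity.
6G: the point at infinity + (4, 5) = (4, 5) (identity).
7G: tangent at (4, 5): λ = (3·4² + 5)/(2·5) ≡ 2/10. 10⁻¹ ≡ 12 (mod 17), so λ ≡ 2·12 ≡ 7.
  x = λ² - 4 - 4 = 49 - 8 ≡ 7; y = λ·(4 - 7) - 5 ≡ 8. → (7, 8)
8G: (7, 8) + (4, 5). λ = (5 - 8)/(4 - 7) ≡ 14/14 mod 17. 14⁻¹ ≡ 11 (mod 17), so λ ≡ 1.
  x = λ² - 7 - 4 = 1 - 11 ≡ 7; y = λ·(7 - 7) - 8 ≡ 9. → (7, 9)
9G: (7, 9) + (4, 5). λ = (5 - 9)/(4 - 7) ≡ 13/14 mod 17. 14⁻¹ ≡ 11 (mod 17) since 14·11 = 154 ≡ 1, so λ ≡ 7.
  x = λ² - 7 - 4 = 49 - 11 ≡ 4; y = λ·(7 - 4) - 9 ≡ 12. → (4, 12)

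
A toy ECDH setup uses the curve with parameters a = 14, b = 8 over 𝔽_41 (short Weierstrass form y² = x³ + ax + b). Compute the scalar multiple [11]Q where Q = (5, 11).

(33, 32)

Double-and-add on 11 = (1011)₂. Start with Q = (5, 11) for the leading 1-bit.
double: tangent at (5, 11): λ = (3·5² + 14)/(2·11) ≡ 7/22. 22⁻¹ ≡ 28 (mod 41), so λ ≡ 7·28 ≡ 32.
  x = λ² - 5 - 5 = 1024 - 10 ≡ 30; y = λ·(5 - 30) - 11 ≡ 9. → (30, 9)
double: tangent at (30, 9): λ = (3·30² + 14)/(2·9) ≡ 8/18. 18⁻¹ ≡ 16 (mod 41), so λ ≡ 8·16 ≡ 5.
  x = λ² - 30 - 30 = 25 - 60 ≡ 6; y = λ·(30 - 6) - 9 ≡ 29. → (6, 29)
add Q: (6, 29) + (5, 11). λ = (11 - 29)/(5 - 6) ≡ 23/40 mod 41. 40⁻¹ ≡ 40 (mod 41), so λ ≡ 18.
  x = λ² - 6 - 5 = 324 - 11 ≡ 26; y = λ·(6 - 26) - 29 ≡ 21. → (26, 21)
double: tangent at (26, 21): λ = (3·26² + 14)/(2·21) ≡ 33/1. 1⁻¹ ≡ 1 (mod 41), so λ ≡ 33·1 ≡ 33.
  x = λ² - 26 - 26 = 1089 - 52 ≡ 12; y = λ·(26 - 12) - 21 ≡ 31. → (12, 31)
add Q: (12, 31) + (5, 11). λ = (11 - 31)/(5 - 12) ≡ 21/34 mod 41. 34⁻¹ ≡ 35 (mod 41), so λ ≡ 38.
  x = λ² - 12 - 5 = 1444 - 17 ≡ 33; y = λ·(12 - 33) - 31 ≡ 32. → (33, 32)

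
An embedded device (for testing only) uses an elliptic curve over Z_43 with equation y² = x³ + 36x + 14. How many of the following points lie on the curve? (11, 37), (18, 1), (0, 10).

2

(11, 37): 37² ≡ 36, rhs ≡ 21 → off.
(18, 1): 1² ≡ 1, rhs ≡ 1 → on.
(0, 10): 10² ≡ 14, rhs ≡ 14 → on.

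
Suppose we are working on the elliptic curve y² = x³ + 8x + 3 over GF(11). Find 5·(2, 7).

Write Q = (2, 7).
Repeated addition: build up to 5Q.
2Q: tangent at (2, 7): λ = (3·2² + 8)/(2·7) ≡ 9/3. 3⁻¹ ≡ 4 (mod 11), so λ ≡ 9·4 ≡ 3.
  x = λ² - 2 - 2 = 9 - 4 ≡ 5; y = λ·(2 - 5) - 7 ≡ 6. → (5, 6)
3Q: (5, 6) + (2, 7). λ = (7 - 6)/(2 - 5) ≡ 1/8 mod 11. 8⁻¹ ≡ 7 (mod 11) since 8·7 = 56 ≡ 1, so λ ≡ 7.
  x = λ² - 5 - 2 = 49 - 7 ≡ 9; y = λ·(5 - 9) - 6 ≡ 10. → (9, 10)
4Q: (9, 10) + (2, 7). λ = (7 - 10)/(2 - 9) ≡ 8/4 mod 11. 4⁻¹ ≡ 3 (mod 11) since 4·3 = 12 ≡ 1, so λ ≡ 2.
  x = λ² - 9 - 2 = 4 - 11 ≡ 4; y = λ·(9 - 4) - 10 ≡ 0. → (4, 0)
5Q: (4, 0) + (2, 7). λ = (7 - 0)/(2 - 4) ≡ 7/9 mod 11. 9⁻¹ ≡ 5 (mod 11), so λ ≡ 2.
  x = λ² - 4 - 2 = 4 - 6 ≡ 9; y = λ·(4 - 9) - 0 ≡ 1. → (9, 1)

(9, 1)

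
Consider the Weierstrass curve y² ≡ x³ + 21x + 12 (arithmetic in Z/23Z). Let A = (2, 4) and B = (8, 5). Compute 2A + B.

First 2A:
Repeated addition: build up to 2A.
2A: tangent at (2, 4): λ = (3·2² + 21)/(2·4) ≡ 10/8. 8⁻¹ ≡ 3 (mod 23) since 8·3 = 24 ≡ 1, so λ ≡ 10·3 ≡ 7.
  x = λ² - 2 - 2 = 49 - 4 ≡ 22; y = λ·(2 - 22) - 4 ≡ 17. → (22, 17)
2A = (22, 17).
Finally 2A + B:
(22, 17) + (8, 5). λ = (5 - 17)/(8 - 22) ≡ 11/9 mod 23. 9⁻¹ ≡ 18 (mod 23), so λ ≡ 14.
  x = λ² - 22 - 8 = 196 - 30 ≡ 5; y = λ·(22 - 5) - 17 ≡ 14. → (5, 14)

(5, 14)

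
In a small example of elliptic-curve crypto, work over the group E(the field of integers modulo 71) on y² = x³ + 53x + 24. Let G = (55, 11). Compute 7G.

Repeated addition: build up to 7G.
2G: tangent at (55, 11): λ = (3·55² + 53)/(2·11) ≡ 40/22. 22⁻¹ ≡ 42 (mod 71), so λ ≡ 40·42 ≡ 47.
  x = λ² - 55 - 55 = 2209 - 110 ≡ 40; y = λ·(55 - 40) - 11 ≡ 55. → (40, 55)
3G: (40, 55) + (55, 11). λ = (11 - 55)/(55 - 40) ≡ 27/15 mod 71. 15⁻¹ ≡ 19 (mod 71), so λ ≡ 16.
  x = λ² - 40 - 55 = 256 - 95 ≡ 19; y = λ·(40 - 19) - 55 ≡ 68. → (19, 68)
4G: (19, 68) + (55, 11). λ = (11 - 68)/(55 - 19) ≡ 14/36 mod 71. 36⁻¹ ≡ 2 (mod 71), so λ ≡ 28.
  x = λ² - 19 - 55 = 784 - 74 ≡ 0; y = λ·(19 - 0) - 68 ≡ 38. → (0, 38)
5G: (0, 38) + (55, 11). λ = (11 - 38)/(55 - 0) ≡ 44/55 mod 71. 55⁻¹ ≡ 31 (mod 71) since 55·31 = 1705 ≡ 1, so λ ≡ 15.
  x = λ² - 0 - 55 = 225 - 55 ≡ 28; y = λ·(0 - 28) - 38 ≡ 39. → (28, 39)
6G: (28, 39) + (55, 11). λ = (11 - 39)/(55 - 28) ≡ 43/27 mod 71. 27⁻¹ ≡ 50 (mod 71), so λ ≡ 20.
  x = λ² - 28 - 55 = 400 - 83 ≡ 33; y = λ·(28 - 33) - 39 ≡ 3. → (33, 3)
7G: (33, 3) + (55, 11). λ = (11 - 3)/(55 - 33) ≡ 8/22 mod 71. 22⁻¹ ≡ 42 (mod 71), so λ ≡ 52.
  x = λ² - 33 - 55 = 2704 - 88 ≡ 60; y = λ·(33 - 60) - 3 ≡ 13. → (60, 13)

(60, 13)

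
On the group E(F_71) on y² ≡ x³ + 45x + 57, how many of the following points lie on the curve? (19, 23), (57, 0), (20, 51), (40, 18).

2

(19, 23): 23² ≡ 32, rhs ≡ 32 → on.
(57, 0): 0² ≡ 0, rhs ≡ 20 → off.
(20, 51): 51² ≡ 45, rhs ≡ 11 → off.
(40, 18): 18² ≡ 40, rhs ≡ 40 → on.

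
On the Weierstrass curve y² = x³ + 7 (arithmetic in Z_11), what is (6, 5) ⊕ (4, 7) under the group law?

(2, 2)

(6, 5) + (4, 7). λ = (7 - 5)/(4 - 6) ≡ 2/9 mod 11. 9⁻¹ ≡ 5 (mod 11), so λ ≡ 10.
  x = λ² - 6 - 4 = 100 - 10 ≡ 2; y = λ·(6 - 2) - 5 ≡ 2. → (2, 2)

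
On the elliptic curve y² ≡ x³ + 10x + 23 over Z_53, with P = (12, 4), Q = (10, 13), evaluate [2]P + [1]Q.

(39, 52)

First 2P:
Repeated addition: build up to 2P.
2P: tangent at (12, 4): λ = (3·12² + 10)/(2·4) ≡ 18/8. 8⁻¹ ≡ 20 (mod 53) since 8·20 = 160 ≡ 1, so λ ≡ 18·20 ≡ 42.
  x = λ² - 12 - 12 = 1764 - 24 ≡ 44; y = λ·(12 - 44) - 4 ≡ 30. → (44, 30)
2P = (44, 30).
Finally 2P + Q:
(44, 30) + (10, 13). λ = (13 - 30)/(10 - 44) ≡ 36/19 mod 53. 19⁻¹ ≡ 14 (mod 53), so λ ≡ 27.
  x = λ² - 44 - 10 = 729 - 54 ≡ 39; y = λ·(44 - 39) - 30 ≡ 52. → (39, 52)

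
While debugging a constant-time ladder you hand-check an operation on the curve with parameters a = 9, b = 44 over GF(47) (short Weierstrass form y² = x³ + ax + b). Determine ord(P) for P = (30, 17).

2P: tangent at (30, 17): λ = (3·30² + 9)/(2·17) ≡ 30/34. 34⁻¹ ≡ 18 (mod 47), so λ ≡ 30·18 ≡ 23.
  x = λ² - 30 - 30 = 529 - 60 ≡ 46; y = λ·(30 - 46) - 17 ≡ 38. → (46, 38)
3P: (46, 38) + (30, 17). λ = (17 - 38)/(30 - 46) ≡ 26/31 mod 47. 31⁻¹ ≡ 44 (mod 47), so λ ≡ 16.
  x = λ² - 46 - 30 = 256 - 76 ≡ 39; y = λ·(46 - 39) - 38 ≡ 27. → (39, 27)
4P: (39, 27) + (30, 17). λ = (17 - 27)/(30 - 39) ≡ 37/38 mod 47. 38⁻¹ ≡ 26 (mod 47) since 38·26 = 988 ≡ 1, so λ ≡ 22.
  x = λ² - 39 - 30 = 484 - 69 ≡ 39; y = λ·(39 - 39) - 27 ≡ 20. → (39, 20)
5P: (39, 20) + (30, 17). λ = (17 - 20)/(30 - 39) ≡ 44/38 mod 47. 38⁻¹ ≡ 26 (mod 47), so λ ≡ 16.
  x = λ² - 39 - 30 = 256 - 69 ≡ 46; y = λ·(39 - 46) - 20 ≡ 9. → (46, 9)
6P: (46, 9) + (30, 17). λ = (17 - 9)/(30 - 46) ≡ 8/31 mod 47. 31⁻¹ ≡ 44 (mod 47) since 31·44 = 1364 ≡ 1, so λ ≡ 23.
  x = λ² - 46 - 30 = 529 - 76 ≡ 30; y = λ·(46 - 30) - 9 ≡ 30. → (30, 30)
7P: (30, 30) + (30, 17): same x and y₁ ≡ -y₂, so the sum is ∞.
7P = ∞, so the order is 7.

7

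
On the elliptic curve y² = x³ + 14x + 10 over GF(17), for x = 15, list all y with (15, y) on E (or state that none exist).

5, 12

x³ + 14x + 10 = 3595 ≡ 8 (mod 17).
Square roots of 8 mod 17: 5 and 12 (since 5² = 25 ≡ 8).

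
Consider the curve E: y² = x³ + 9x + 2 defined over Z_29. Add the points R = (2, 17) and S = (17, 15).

(2, 17) + (17, 15). λ = (15 - 17)/(17 - 2) ≡ 27/15 mod 29. 15⁻¹ ≡ 2 (mod 29), so λ ≡ 25.
  x = λ² - 2 - 17 = 625 - 19 ≡ 26; y = λ·(2 - 26) - 17 ≡ 21. → (26, 21)

(26, 21)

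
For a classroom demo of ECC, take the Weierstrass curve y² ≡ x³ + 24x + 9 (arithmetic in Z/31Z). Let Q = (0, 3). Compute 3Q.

Repeated addition: build up to 3Q.
2Q: tangent at (0, 3): λ = (3·0² + 24)/(2·3) ≡ 24/6. 6⁻¹ ≡ 26 (mod 31), so λ ≡ 24·26 ≡ 4.
  x = λ² - 0 - 0 = 16 - 0 ≡ 16; y = λ·(0 - 16) - 3 ≡ 26. → (16, 26)
3Q: (16, 26) + (0, 3). λ = (3 - 26)/(0 - 16) ≡ 8/15 mod 31. 15⁻¹ ≡ 29 (mod 31), so λ ≡ 15.
  x = λ² - 16 - 0 = 225 - 16 ≡ 23; y = λ·(16 - 23) - 26 ≡ 24. → (23, 24)

(23, 24)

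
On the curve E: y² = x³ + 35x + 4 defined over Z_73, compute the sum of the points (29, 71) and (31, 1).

(70, 50)

(29, 71) + (31, 1). λ = (1 - 71)/(31 - 29) ≡ 3/2 mod 73. 2⁻¹ ≡ 37 (mod 73), so λ ≡ 38.
  x = λ² - 29 - 31 = 1444 - 60 ≡ 70; y = λ·(29 - 70) - 71 ≡ 50. → (70, 50)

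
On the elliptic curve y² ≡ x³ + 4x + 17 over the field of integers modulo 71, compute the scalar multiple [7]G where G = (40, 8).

Repeated addition: build up to 7G.
2G: tangent at (40, 8): λ = (3·40² + 4)/(2·8) ≡ 47/16. 16⁻¹ ≡ 40 (mod 71) since 16·40 = 640 ≡ 1, so λ ≡ 47·40 ≡ 34.
  x = λ² - 40 - 40 = 1156 - 80 ≡ 11; y = λ·(40 - 11) - 8 ≡ 55. → (11, 55)
3G: (11, 55) + (40, 8). λ = (8 - 55)/(40 - 11) ≡ 24/29 mod 71. 29⁻¹ ≡ 49 (mod 71), so λ ≡ 40.
  x = λ² - 11 - 40 = 1600 - 51 ≡ 58; y = λ·(11 - 58) - 55 ≡ 53. → (58, 53)
4G: (58, 53) + (40, 8). λ = (8 - 53)/(40 - 58) ≡ 26/53 mod 71. 53⁻¹ ≡ 67 (mod 71) since 53·67 = 3551 ≡ 1, so λ ≡ 38.
  x = λ² - 58 - 40 = 1444 - 98 ≡ 68; y = λ·(58 - 68) - 53 ≡ 64. → (68, 64)
5G: (68, 64) + (40, 8). λ = (8 - 64)/(40 - 68) ≡ 15/43 mod 71. 43⁻¹ ≡ 38 (mod 71), so λ ≡ 2.
  x = λ² - 68 - 40 = 4 - 108 ≡ 38; y = λ·(68 - 38) - 64 ≡ 67. → (38, 67)
6G: (38, 67) + (40, 8). λ = (8 - 67)/(40 - 38) ≡ 12/2 mod 71. 2⁻¹ ≡ 36 (mod 71), so λ ≡ 6.
  x = λ² - 38 - 40 = 36 - 78 ≡ 29; y = λ·(38 - 29) - 67 ≡ 58. → (29, 58)
7G: (29, 58) + (40, 8). λ = (8 - 58)/(40 - 29) ≡ 21/11 mod 71. 11⁻¹ ≡ 13 (mod 71), so λ ≡ 60.
  x = λ² - 29 - 40 = 3600 - 69 ≡ 52; y = λ·(29 - 52) - 58 ≡ 53. → (52, 53)

(52, 53)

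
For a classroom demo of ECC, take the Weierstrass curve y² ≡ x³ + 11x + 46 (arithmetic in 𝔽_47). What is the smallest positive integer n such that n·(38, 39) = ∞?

9

2P: tangent at (38, 39): λ = (3·38² + 11)/(2·39) ≡ 19/31. 31⁻¹ ≡ 44 (mod 47), so λ ≡ 19·44 ≡ 37.
  x = λ² - 38 - 38 = 1369 - 76 ≡ 24; y = λ·(38 - 24) - 39 ≡ 9. → (24, 9)
3P: (24, 9) + (38, 39). λ = (39 - 9)/(38 - 24) ≡ 30/14 mod 47. 14⁻¹ ≡ 37 (mod 47), so λ ≡ 29.
  x = λ² - 24 - 38 = 841 - 62 ≡ 27; y = λ·(24 - 27) - 9 ≡ 45. → (27, 45)
4P: (27, 45) + (38, 39). λ = (39 - 45)/(38 - 27) ≡ 41/11 mod 47. 11⁻¹ ≡ 30 (mod 47), so λ ≡ 8.
  x = λ² - 27 - 38 = 64 - 65 ≡ 46; y = λ·(27 - 46) - 45 ≡ 38. → (46, 38)
5P: (46, 38) + (38, 39). λ = (39 - 38)/(38 - 46) ≡ 1/39 mod 47. 39⁻¹ ≡ 41 (mod 47) since 39·41 = 1599 ≡ 1, so λ ≡ 41.
  x = λ² - 46 - 38 = 1681 - 84 ≡ 46; y = λ·(46 - 46) - 38 ≡ 9. → (46, 9)
6P: (46, 9) + (38, 39). λ = (39 - 9)/(38 - 46) ≡ 30/39 mod 47. 39⁻¹ ≡ 41 (mod 47) since 39·41 = 1599 ≡ 1, so λ ≡ 8.
  x = λ² - 46 - 38 = 64 - 84 ≡ 27; y = λ·(46 - 27) - 9 ≡ 2. → (27, 2)
7P: (27, 2) + (38, 39). λ = (39 - 2)/(38 - 27) ≡ 37/11 mod 47. 11⁻¹ ≡ 30 (mod 47) since 11·30 = 330 ≡ 1, so λ ≡ 29.
  x = λ² - 27 - 38 = 841 - 65 ≡ 24; y = λ·(27 - 24) - 2 ≡ 38. → (24, 38)
8P: (24, 38) + (38, 39). λ = (39 - 38)/(38 - 24) ≡ 1/14 mod 47. 14⁻¹ ≡ 37 (mod 47) since 14·37 = 518 ≡ 1, so λ ≡ 37.
  x = λ² - 24 - 38 = 1369 - 62 ≡ 38; y = λ·(24 - 38) - 38 ≡ 8. → (38, 8)
9P: (38, 8) + (38, 39): same x and y₁ ≡ -y₂, so the sum is ∞.
9P = ∞, so the order is 9.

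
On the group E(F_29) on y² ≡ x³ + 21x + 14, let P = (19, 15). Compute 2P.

tangent at (19, 15): λ = (3·19² + 21)/(2·15) ≡ 2/1. 1⁻¹ ≡ 1 (mod 29), so λ ≡ 2·1 ≡ 2.
  x = λ² - 19 - 19 = 4 - 38 ≡ 24; y = λ·(19 - 24) - 15 ≡ 4. → (24, 4)

(24, 4)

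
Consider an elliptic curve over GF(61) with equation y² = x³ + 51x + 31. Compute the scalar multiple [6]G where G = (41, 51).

(5, 17)

Repeated addition: build up to 6G.
2G: tangent at (41, 51): λ = (3·41² + 51)/(2·51) ≡ 31/41. 41⁻¹ ≡ 3 (mod 61) since 41·3 = 123 ≡ 1, so λ ≡ 31·3 ≡ 32.
  x = λ² - 41 - 41 = 1024 - 82 ≡ 27; y = λ·(41 - 27) - 51 ≡ 31. → (27, 31)
3G: (27, 31) + (41, 51). λ = (51 - 31)/(41 - 27) ≡ 20/14 mod 61. 14⁻¹ ≡ 48 (mod 61), so λ ≡ 45.
  x = λ² - 27 - 41 = 2025 - 68 ≡ 5; y = λ·(27 - 5) - 31 ≡ 44. → (5, 44)
4G: (5, 44) + (41, 51). λ = (51 - 44)/(41 - 5) ≡ 7/36 mod 61. 36⁻¹ ≡ 39 (mod 61), so λ ≡ 29.
  x = λ² - 5 - 41 = 841 - 46 ≡ 2; y = λ·(5 - 2) - 44 ≡ 43. → (2, 43)
5G: (2, 43) + (41, 51). λ = (51 - 43)/(41 - 2) ≡ 8/39 mod 61. 39⁻¹ ≡ 36 (mod 61) since 39·36 = 1404 ≡ 1, so λ ≡ 44.
  x = λ² - 2 - 41 = 1936 - 43 ≡ 2; y = λ·(2 - 2) - 43 ≡ 18. → (2, 18)
6G: (2, 18) + (41, 51). λ = (51 - 18)/(41 - 2) ≡ 33/39 mod 61. 39⁻¹ ≡ 36 (mod 61), so λ ≡ 29.
  x = λ² - 2 - 41 = 841 - 43 ≡ 5; y = λ·(2 - 5) - 18 ≡ 17. → (5, 17)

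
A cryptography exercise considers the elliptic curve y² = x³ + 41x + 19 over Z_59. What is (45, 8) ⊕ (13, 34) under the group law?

(36, 40)

(45, 8) + (13, 34). λ = (34 - 8)/(13 - 45) ≡ 26/27 mod 59. 27⁻¹ ≡ 35 (mod 59), so λ ≡ 25.
  x = λ² - 45 - 13 = 625 - 58 ≡ 36; y = λ·(45 - 36) - 8 ≡ 40. → (36, 40)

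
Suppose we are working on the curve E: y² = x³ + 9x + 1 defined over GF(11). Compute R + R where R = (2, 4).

tangent at (2, 4): λ = (3·2² + 9)/(2·4) ≡ 10/8. 8⁻¹ ≡ 7 (mod 11), so λ ≡ 10·7 ≡ 4.
  x = λ² - 2 - 2 = 16 - 4 ≡ 1; y = λ·(2 - 1) - 4 ≡ 0. → (1, 0)

(1, 0)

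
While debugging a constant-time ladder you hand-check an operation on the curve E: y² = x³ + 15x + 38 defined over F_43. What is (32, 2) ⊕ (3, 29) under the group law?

(32, 2) + (3, 29). λ = (29 - 2)/(3 - 32) ≡ 27/14 mod 43. 14⁻¹ ≡ 40 (mod 43), so λ ≡ 5.
  x = λ² - 32 - 3 = 25 - 35 ≡ 33; y = λ·(32 - 33) - 2 ≡ 36. → (33, 36)

(33, 36)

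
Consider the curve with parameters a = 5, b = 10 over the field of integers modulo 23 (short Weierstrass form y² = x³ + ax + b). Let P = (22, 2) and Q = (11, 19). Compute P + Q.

(19, 8)

(22, 2) + (11, 19). λ = (19 - 2)/(11 - 22) ≡ 17/12 mod 23. 12⁻¹ ≡ 2 (mod 23), so λ ≡ 11.
  x = λ² - 22 - 11 = 121 - 33 ≡ 19; y = λ·(22 - 19) - 2 ≡ 8. → (19, 8)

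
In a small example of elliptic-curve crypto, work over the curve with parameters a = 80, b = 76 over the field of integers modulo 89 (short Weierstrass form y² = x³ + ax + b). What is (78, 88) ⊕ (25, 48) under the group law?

(78, 88) + (25, 48). λ = (48 - 88)/(25 - 78) ≡ 49/36 mod 89. 36⁻¹ ≡ 47 (mod 89) since 36·47 = 1692 ≡ 1, so λ ≡ 78.
  x = λ² - 78 - 25 = 6084 - 103 ≡ 18; y = λ·(78 - 18) - 88 ≡ 53. → (18, 53)

(18, 53)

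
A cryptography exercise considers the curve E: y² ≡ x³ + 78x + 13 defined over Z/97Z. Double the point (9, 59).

tangent at (9, 59): λ = (3·9² + 78)/(2·59) ≡ 30/21. 21⁻¹ ≡ 37 (mod 97), so λ ≡ 30·37 ≡ 43.
  x = λ² - 9 - 9 = 1849 - 18 ≡ 85; y = λ·(9 - 85) - 59 ≡ 68. → (85, 68)

(85, 68)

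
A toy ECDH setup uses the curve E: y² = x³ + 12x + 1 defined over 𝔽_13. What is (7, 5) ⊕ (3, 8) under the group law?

(6, 4)

(7, 5) + (3, 8). λ = (8 - 5)/(3 - 7) ≡ 3/9 mod 13. 9⁻¹ ≡ 3 (mod 13) since 9·3 = 27 ≡ 1, so λ ≡ 9.
  x = λ² - 7 - 3 = 81 - 10 ≡ 6; y = λ·(7 - 6) - 5 ≡ 4. → (6, 4)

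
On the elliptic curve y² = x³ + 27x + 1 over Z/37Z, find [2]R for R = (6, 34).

tangent at (6, 34): λ = (3·6² + 27)/(2·34) ≡ 24/31. 31⁻¹ ≡ 6 (mod 37) since 31·6 = 186 ≡ 1, so λ ≡ 24·6 ≡ 33.
  x = λ² - 6 - 6 = 1089 - 12 ≡ 4; y = λ·(6 - 4) - 34 ≡ 32. → (4, 32)

(4, 32)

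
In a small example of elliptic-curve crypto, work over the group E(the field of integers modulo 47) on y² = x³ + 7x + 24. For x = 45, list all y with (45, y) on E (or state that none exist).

7, 40

x³ + 7x + 24 = 91464 ≡ 2 (mod 47).
Square roots of 2 mod 47: 7 and 40 (since 7² = 49 ≡ 2).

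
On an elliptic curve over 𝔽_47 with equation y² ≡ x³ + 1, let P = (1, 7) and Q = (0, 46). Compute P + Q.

(1, 7) + (0, 46). λ = (46 - 7)/(0 - 1) ≡ 39/46 mod 47. 46⁻¹ ≡ 46 (mod 47) since 46·46 = 2116 ≡ 1, so λ ≡ 8.
  x = λ² - 1 - 0 = 64 - 1 ≡ 16; y = λ·(1 - 16) - 7 ≡ 14. → (16, 14)

(16, 14)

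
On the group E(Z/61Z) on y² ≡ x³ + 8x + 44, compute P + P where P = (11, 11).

(48, 0)

tangent at (11, 11): λ = (3·11² + 8)/(2·11) ≡ 5/22. 22⁻¹ ≡ 25 (mod 61) since 22·25 = 550 ≡ 1, so λ ≡ 5·25 ≡ 3.
  x = λ² - 11 - 11 = 9 - 22 ≡ 48; y = λ·(11 - 48) - 11 ≡ 0. → (48, 0)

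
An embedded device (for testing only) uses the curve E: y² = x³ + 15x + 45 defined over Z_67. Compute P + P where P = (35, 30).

tangent at (35, 30): λ = (3·35² + 15)/(2·30) ≡ 5/60. 60⁻¹ ≡ 19 (mod 67) since 60·19 = 1140 ≡ 1, so λ ≡ 5·19 ≡ 28.
  x = λ² - 35 - 35 = 784 - 70 ≡ 44; y = λ·(35 - 44) - 30 ≡ 53. → (44, 53)

(44, 53)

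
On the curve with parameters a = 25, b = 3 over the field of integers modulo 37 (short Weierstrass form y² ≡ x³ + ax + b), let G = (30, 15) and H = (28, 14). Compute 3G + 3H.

First 3G:
Repeated addition: build up to 3G.
2G: tangent at (30, 15): λ = (3·30² + 25)/(2·15) ≡ 24/30. 30⁻¹ ≡ 21 (mod 37), so λ ≡ 24·21 ≡ 23.
  x = λ² - 30 - 30 = 529 - 60 ≡ 25; y = λ·(30 - 25) - 15 ≡ 26. → (25, 26)
3G: (25, 26) + (30, 15). λ = (15 - 26)/(30 - 25) ≡ 26/5 mod 37. 5⁻¹ ≡ 15 (mod 37) since 5·15 = 75 ≡ 1, so λ ≡ 20.
  x = λ² - 25 - 30 = 400 - 55 ≡ 12; y = λ·(25 - 12) - 26 ≡ 12. → (12, 12)
3G = (12, 12).
Next 3H:
Repeated addition: build up to 3H.
2H: tangent at (28, 14): λ = (3·28² + 25)/(2·14) ≡ 9/28. 28⁻¹ ≡ 4 (mod 37) since 28·4 = 112 ≡ 1, so λ ≡ 9·4 ≡ 36.
  x = λ² - 28 - 28 = 1296 - 56 ≡ 19; y = λ·(28 - 19) - 14 ≡ 14. → (19, 14)
3H: (19, 14) + (28, 14). λ = (14 - 14)/(28 - 19) ≡ 0/9 mod 37. 9⁻¹ ≡ 33 (mod 37), so λ ≡ 0.
  x = λ² - 19 - 28 = 0 - 47 ≡ 27; y = λ·(19 - 27) - 14 ≡ 23. → (27, 23)
3H = (27, 23).
Finally 3G + 3H:
(12, 12) + (27, 23). λ = (23 - 12)/(27 - 12) ≡ 11/15 mod 37. 15⁻¹ ≡ 5 (mod 37), so λ ≡ 18.
  x = λ² - 12 - 27 = 324 - 39 ≡ 26; y = λ·(12 - 26) - 12 ≡ 32. → (26, 32)

(26, 32)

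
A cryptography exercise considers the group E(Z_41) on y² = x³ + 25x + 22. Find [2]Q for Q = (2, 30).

(35, 5)

tangent at (2, 30): λ = (3·2² + 25)/(2·30) ≡ 37/19. 19⁻¹ ≡ 13 (mod 41) since 19·13 = 247 ≡ 1, so λ ≡ 37·13 ≡ 30.
  x = λ² - 2 - 2 = 900 - 4 ≡ 35; y = λ·(2 - 35) - 30 ≡ 5. → (35, 5)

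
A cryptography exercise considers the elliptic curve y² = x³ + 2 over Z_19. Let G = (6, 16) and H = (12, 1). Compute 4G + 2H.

(9, 16)

First 4G:
Repeated addition: build up to 4G.
2G: tangent at (6, 16): λ = (3·6² + 0)/(2·16) ≡ 13/13. 13⁻¹ ≡ 3 (mod 19), so λ ≡ 13·3 ≡ 1.
  x = λ² - 6 - 6 = 1 - 12 ≡ 8; y = λ·(6 - 8) - 16 ≡ 1. → (8, 1)
3G: (8, 1) + (6, 16). λ = (16 - 1)/(6 - 8) ≡ 15/17 mod 19. 17⁻¹ ≡ 9 (mod 19) since 17·9 = 153 ≡ 1, so λ ≡ 2.
  x = λ² - 8 - 6 = 4 - 14 ≡ 9; y = λ·(8 - 9) - 1 ≡ 16. → (9, 16)
4G: (9, 16) + (6, 16). λ = (16 - 16)/(6 - 9) ≡ 0/16 mod 19. 16⁻¹ ≡ 6 (mod 19) since 16·6 = 96 ≡ 1, so λ ≡ 0.
  x = λ² - 9 - 6 = 0 - 15 ≡ 4; y = λ·(9 - 4) - 16 ≡ 3. → (4, 3)
4G = (4, 3).
Next 2H:
Repeated addition: build up to 2H.
2H: tangent at (12, 1): λ = (3·12² + 0)/(2·1) ≡ 14/2. 2⁻¹ ≡ 10 (mod 19) since 2·10 = 20 ≡ 1, so λ ≡ 14·10 ≡ 7.
  x = λ² - 12 - 12 = 49 - 24 ≡ 6; y = λ·(12 - 6) - 1 ≡ 3. → (6, 3)
2H = (6, 3).
Finally 4G + 2H:
(4, 3) + (6, 3). λ = (3 - 3)/(6 - 4) ≡ 0/2 mod 19. 2⁻¹ ≡ 10 (mod 19), so λ ≡ 0.
  x = λ² - 4 - 6 = 0 - 10 ≡ 9; y = λ·(4 - 9) - 3 ≡ 16. → (9, 16)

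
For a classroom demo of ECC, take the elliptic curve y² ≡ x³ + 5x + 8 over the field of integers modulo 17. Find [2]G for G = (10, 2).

(13, 3)

tangent at (10, 2): λ = (3·10² + 5)/(2·2) ≡ 16/4. 4⁻¹ ≡ 13 (mod 17) since 4·13 = 52 ≡ 1, so λ ≡ 16·13 ≡ 4.
  x = λ² - 10 - 10 = 16 - 20 ≡ 13; y = λ·(10 - 13) - 2 ≡ 3. → (13, 3)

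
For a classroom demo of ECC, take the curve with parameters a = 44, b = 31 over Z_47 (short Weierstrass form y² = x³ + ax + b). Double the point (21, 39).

tangent at (21, 39): λ = (3·21² + 44)/(2·39) ≡ 4/31. 31⁻¹ ≡ 44 (mod 47) since 31·44 = 1364 ≡ 1, so λ ≡ 4·44 ≡ 35.
  x = λ² - 21 - 21 = 1225 - 42 ≡ 8; y = λ·(21 - 8) - 39 ≡ 40. → (8, 40)

(8, 40)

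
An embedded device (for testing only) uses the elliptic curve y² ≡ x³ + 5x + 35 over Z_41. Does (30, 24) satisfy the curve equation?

y² = 24² ≡ 2; x³ + 5x + 35 = 27185 ≡ 2 (mod 41). 2 = 2.

yes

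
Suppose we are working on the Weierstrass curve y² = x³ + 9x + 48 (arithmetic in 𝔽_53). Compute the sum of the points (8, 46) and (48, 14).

(8, 46) + (48, 14). λ = (14 - 46)/(48 - 8) ≡ 21/40 mod 53. 40⁻¹ ≡ 4 (mod 53) since 40·4 = 160 ≡ 1, so λ ≡ 31.
  x = λ² - 8 - 48 = 961 - 56 ≡ 4; y = λ·(8 - 4) - 46 ≡ 25. → (4, 25)

(4, 25)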